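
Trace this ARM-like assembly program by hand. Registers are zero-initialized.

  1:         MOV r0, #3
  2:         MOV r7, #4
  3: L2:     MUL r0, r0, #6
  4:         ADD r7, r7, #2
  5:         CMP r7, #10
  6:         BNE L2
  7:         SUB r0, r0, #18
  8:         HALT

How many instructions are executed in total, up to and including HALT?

after MOV r0, #3: r0=3
after MOV r7, #4: r7=4
after MUL r0, r0, #6: r0=3*6=18
after ADD r7, r7, #2: r7=4+2=6
CMP r7, #10  (cmp 6,10)
BNE L2: taken
after MUL r0, r0, #6: r0=18*6=108
after ADD r7, r7, #2: r7=6+2=8
CMP r7, #10  (cmp 8,10)
BNE L2: taken
after MUL r0, r0, #6: r0=108*6=648
after ADD r7, r7, #2: r7=8+2=10
CMP r7, #10  (cmp 10,10)
BNE L2: not taken
after SUB r0, r0, #18: r0=648-18=630
halt.
Total executed instructions: 16.

16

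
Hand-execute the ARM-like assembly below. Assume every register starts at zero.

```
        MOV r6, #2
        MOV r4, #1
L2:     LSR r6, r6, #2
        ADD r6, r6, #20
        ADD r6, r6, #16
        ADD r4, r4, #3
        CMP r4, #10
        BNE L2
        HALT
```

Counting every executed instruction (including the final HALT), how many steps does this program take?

MOV r6, #2 → r6=2
MOV r4, #1 → r4=1
LSR r6, r6, #2 → r6=2>>2=0
ADD r6, r6, #20 → r6=0+20=20
ADD r6, r6, #16 → r6=20+16=36
ADD r4, r4, #3 → r4=1+3=4
CMP r4, #10  (cmp 4,10)
BNE L2: taken
LSR r6, r6, #2 → r6=36>>2=9
ADD r6, r6, #20 → r6=9+20=29
ADD r6, r6, #16 → r6=29+16=45
ADD r4, r4, #3 → r4=4+3=7
CMP r4, #10  (cmp 7,10)
BNE L2: taken
LSR r6, r6, #2 → r6=45>>2=11
ADD r6, r6, #20 → r6=11+20=31
ADD r6, r6, #16 → r6=31+16=47
ADD r4, r4, #3 → r4=7+3=10
CMP r4, #10  (cmp 10,10)
BNE L2: not taken
halt.
Total executed instructions: 21.

21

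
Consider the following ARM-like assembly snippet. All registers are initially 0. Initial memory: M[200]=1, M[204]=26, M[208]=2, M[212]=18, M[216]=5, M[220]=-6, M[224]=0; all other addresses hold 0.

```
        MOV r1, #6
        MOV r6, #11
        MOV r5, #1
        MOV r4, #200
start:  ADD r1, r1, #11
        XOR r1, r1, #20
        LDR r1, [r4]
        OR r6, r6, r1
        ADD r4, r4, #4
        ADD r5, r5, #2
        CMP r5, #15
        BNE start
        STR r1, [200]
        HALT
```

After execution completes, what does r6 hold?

-1

r1=6
r6=11
r5=1
r4=200
r1=6+11=17
r1=17^20=5
r1=M[200]=1
r6=11|1=11
r4=200+4=204
r5=1+2=3
CMP r5, #15  (cmp 3,15)
BNE start: taken
r1=1+11=12
r1=12^20=24
r1=M[204]=26
r6=11|26=27
r4=204+4=208
r5=3+2=5
CMP r5, #15  (cmp 5,15)
BNE start: taken
r1=26+11=37
r1=37^20=49
r1=M[208]=2
r6=27|2=27
r4=208+4=212
r5=5+2=7
CMP r5, #15  (cmp 7,15)
BNE start: taken
r1=2+11=13
r1=13^20=25
r1=M[212]=18
r6=27|18=27
r4=212+4=216
r5=7+2=9
CMP r5, #15  (cmp 9,15)
BNE start: taken
r1=18+11=29
r1=29^20=9
r1=M[216]=5
r6=27|5=31
r4=216+4=220
r5=9+2=11
CMP r5, #15  (cmp 11,15)
BNE start: taken
r1=5+11=16
r1=16^20=4
r1=M[220]=-6
r6=31|(-6)=-1
r4=220+4=224
r5=11+2=13
CMP r5, #15  (cmp 13,15)
BNE start: taken
r1=(-6)+11=5
r1=5^20=17
r1=M[224]=0
r6=(-1)|0=-1
r4=224+4=228
r5=13+2=15
CMP r5, #15  (cmp 15,15)
BNE start: not taken
STR r1, [200] → M[200]=0
halt.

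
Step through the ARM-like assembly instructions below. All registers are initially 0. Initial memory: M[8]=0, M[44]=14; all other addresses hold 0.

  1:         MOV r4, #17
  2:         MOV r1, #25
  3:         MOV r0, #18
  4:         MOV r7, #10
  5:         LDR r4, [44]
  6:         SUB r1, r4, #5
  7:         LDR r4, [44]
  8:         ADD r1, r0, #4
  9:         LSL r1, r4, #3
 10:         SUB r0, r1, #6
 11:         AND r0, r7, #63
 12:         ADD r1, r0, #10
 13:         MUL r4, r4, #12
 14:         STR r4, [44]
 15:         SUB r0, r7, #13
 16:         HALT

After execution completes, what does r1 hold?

20

r4=17
r1=25
r0=18
r7=10
r4=M[44]=14
r1=14-5=9
r4=M[44]=14
r1=18+4=22
r1=14<<3=112
r0=112-6=106
r0=10&63=10
r1=10+10=20
r4=14*12=168
STR r4, [44] → M[44]=168
r0=10-13=-3
halt.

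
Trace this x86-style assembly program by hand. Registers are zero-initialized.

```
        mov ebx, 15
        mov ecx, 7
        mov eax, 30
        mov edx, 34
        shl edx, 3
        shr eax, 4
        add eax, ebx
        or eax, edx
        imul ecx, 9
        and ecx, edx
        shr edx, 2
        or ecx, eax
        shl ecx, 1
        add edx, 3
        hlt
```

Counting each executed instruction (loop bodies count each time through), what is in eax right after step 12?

272

mov ebx, 15 → ebx=15
mov ecx, 7 → ecx=7
mov eax, 30 → eax=30
mov edx, 34 → edx=34
shl edx, 3 → edx=34<<3=272
shr eax, 4 → eax=30>>4=1
add eax, ebx → eax=1+15=16
or eax, edx → eax=16|272=272
imul ecx, 9 → ecx=7*9=63
and ecx, edx → ecx=63&272=16
shr edx, 2 → edx=272>>2=68
or ecx, eax → ecx=16|272=272
After step 12: eax = 272.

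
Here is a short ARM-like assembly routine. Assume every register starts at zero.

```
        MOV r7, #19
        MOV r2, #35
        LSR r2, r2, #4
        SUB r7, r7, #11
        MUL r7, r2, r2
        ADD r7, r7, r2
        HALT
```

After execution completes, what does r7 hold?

r7=19
r2=35
r2=35>>4=2
r7=19-11=8
r7=2*2=4
r7=4+2=6
halt.

6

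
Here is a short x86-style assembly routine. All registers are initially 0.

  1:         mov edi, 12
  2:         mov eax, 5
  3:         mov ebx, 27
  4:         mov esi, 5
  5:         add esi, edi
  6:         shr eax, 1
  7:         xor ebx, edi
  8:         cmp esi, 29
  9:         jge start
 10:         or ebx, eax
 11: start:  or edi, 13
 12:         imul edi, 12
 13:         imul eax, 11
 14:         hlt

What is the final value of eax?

edi=12
eax=5
ebx=27
esi=5
esi=5+12=17
eax=5>>1=2
ebx=27^12=23
cmp esi, 29  (cmp 17,29)
jge start: not taken
ebx=23|2=23
edi=12|13=13
edi=13*12=156
eax=2*11=22
halt.

22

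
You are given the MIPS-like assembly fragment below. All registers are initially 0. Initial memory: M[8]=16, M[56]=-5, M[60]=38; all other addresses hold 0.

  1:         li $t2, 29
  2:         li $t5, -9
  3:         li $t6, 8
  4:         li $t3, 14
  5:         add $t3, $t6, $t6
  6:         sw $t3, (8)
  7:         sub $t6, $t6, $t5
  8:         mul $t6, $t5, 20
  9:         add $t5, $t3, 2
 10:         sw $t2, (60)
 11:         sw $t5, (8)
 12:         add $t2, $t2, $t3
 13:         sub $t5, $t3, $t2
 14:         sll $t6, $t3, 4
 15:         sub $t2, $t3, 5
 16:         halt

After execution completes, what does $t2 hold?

$t2=29
$t5=-9
$t6=8
$t3=14
$t3=8+8=16
sw $t3, (8) → M[8]=16
$t6=8-(-9)=17
$t6=(-9)*20=-180
$t5=16+2=18
sw $t2, (60) → M[60]=29
sw $t5, (8) → M[8]=18
$t2=29+16=45
$t5=16-45=-29
$t6=16<<4=256
$t2=16-5=11
halt.

11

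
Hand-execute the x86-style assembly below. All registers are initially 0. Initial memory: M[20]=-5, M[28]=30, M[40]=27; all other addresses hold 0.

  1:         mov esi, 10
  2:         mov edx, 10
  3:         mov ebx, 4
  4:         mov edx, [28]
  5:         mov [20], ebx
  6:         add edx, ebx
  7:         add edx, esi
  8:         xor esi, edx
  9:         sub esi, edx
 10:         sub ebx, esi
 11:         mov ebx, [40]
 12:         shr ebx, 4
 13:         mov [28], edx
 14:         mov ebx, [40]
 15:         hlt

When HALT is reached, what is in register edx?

44

after mov esi, 10: esi=10
after mov edx, 10: edx=10
after mov ebx, 4: ebx=4
after mov edx, [28]: edx=M[28]=30
mov [20], ebx → M[20]=4
after add edx, ebx: edx=30+4=34
after add edx, esi: edx=34+10=44
after xor esi, edx: esi=10^44=38
after sub esi, edx: esi=38-44=-6
after sub ebx, esi: ebx=4-(-6)=10
after mov ebx, [40]: ebx=M[40]=27
after shr ebx, 4: ebx=27>>4=1
mov [28], edx → M[28]=44
after mov ebx, [40]: ebx=M[40]=27
halt.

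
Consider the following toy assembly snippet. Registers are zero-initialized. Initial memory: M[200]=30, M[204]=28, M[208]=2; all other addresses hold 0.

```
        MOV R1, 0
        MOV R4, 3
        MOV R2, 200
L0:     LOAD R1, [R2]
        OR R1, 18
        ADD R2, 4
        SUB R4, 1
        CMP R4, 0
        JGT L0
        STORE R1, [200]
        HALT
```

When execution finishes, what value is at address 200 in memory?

MOV R1, 0 → R1=0
MOV R4, 3 → R4=3
MOV R2, 200 → R2=200
LOAD R1, [R2] → R1=M[200]=30
OR R1, 18 → R1=30|18=30
ADD R2, 4 → R2=200+4=204
SUB R4, 1 → R4=3-1=2
CMP R4, 0  (cmp 2,0)
JGT L0: taken
LOAD R1, [R2] → R1=M[204]=28
OR R1, 18 → R1=28|18=30
ADD R2, 4 → R2=204+4=208
SUB R4, 1 → R4=2-1=1
CMP R4, 0  (cmp 1,0)
JGT L0: taken
LOAD R1, [R2] → R1=M[208]=2
OR R1, 18 → R1=2|18=18
ADD R2, 4 → R2=208+4=212
SUB R4, 1 → R4=1-1=0
CMP R4, 0  (cmp 0,0)
JGT L0: not taken
STORE R1, [200] → M[200]=18
halt.

18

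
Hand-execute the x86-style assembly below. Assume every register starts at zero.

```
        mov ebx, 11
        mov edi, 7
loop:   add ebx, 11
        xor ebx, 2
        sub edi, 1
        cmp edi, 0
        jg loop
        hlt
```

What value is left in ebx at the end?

after mov ebx, 11: ebx=11
after mov edi, 7: edi=7
after add ebx, 11: ebx=11+11=22
after xor ebx, 2: ebx=22^2=20
after sub edi, 1: edi=7-1=6
cmp edi, 0  (cmp 6,0)
jg loop: taken
after add ebx, 11: ebx=20+11=31
after xor ebx, 2: ebx=31^2=29
after sub edi, 1: edi=6-1=5
cmp edi, 0  (cmp 5,0)
jg loop: taken
after add ebx, 11: ebx=29+11=40
after xor ebx, 2: ebx=40^2=42
after sub edi, 1: edi=5-1=4
cmp edi, 0  (cmp 4,0)
jg loop: taken
after add ebx, 11: ebx=42+11=53
after xor ebx, 2: ebx=53^2=55
after sub edi, 1: edi=4-1=3
cmp edi, 0  (cmp 3,0)
jg loop: taken
after add ebx, 11: ebx=55+11=66
after xor ebx, 2: ebx=66^2=64
after sub edi, 1: edi=3-1=2
cmp edi, 0  (cmp 2,0)
jg loop: taken
after add ebx, 11: ebx=64+11=75
after xor ebx, 2: ebx=75^2=73
after sub edi, 1: edi=2-1=1
cmp edi, 0  (cmp 1,0)
jg loop: taken
after add ebx, 11: ebx=73+11=84
after xor ebx, 2: ebx=84^2=86
after sub edi, 1: edi=1-1=0
cmp edi, 0  (cmp 0,0)
jg loop: not taken
halt.

86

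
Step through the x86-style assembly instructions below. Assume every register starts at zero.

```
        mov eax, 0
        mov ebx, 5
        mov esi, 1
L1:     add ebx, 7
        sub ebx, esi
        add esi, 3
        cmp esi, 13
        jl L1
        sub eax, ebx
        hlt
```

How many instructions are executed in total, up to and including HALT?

mov eax, 0 → eax=0
mov ebx, 5 → ebx=5
mov esi, 1 → esi=1
add ebx, 7 → ebx=5+7=12
sub ebx, esi → ebx=12-1=11
add esi, 3 → esi=1+3=4
cmp esi, 13  (cmp 4,13)
jl L1: taken
add ebx, 7 → ebx=11+7=18
sub ebx, esi → ebx=18-4=14
add esi, 3 → esi=4+3=7
cmp esi, 13  (cmp 7,13)
jl L1: taken
add ebx, 7 → ebx=14+7=21
sub ebx, esi → ebx=21-7=14
add esi, 3 → esi=7+3=10
cmp esi, 13  (cmp 10,13)
jl L1: taken
add ebx, 7 → ebx=14+7=21
sub ebx, esi → ebx=21-10=11
add esi, 3 → esi=10+3=13
cmp esi, 13  (cmp 13,13)
jl L1: not taken
sub eax, ebx → eax=0-11=-11
halt.
Total executed instructions: 25.

25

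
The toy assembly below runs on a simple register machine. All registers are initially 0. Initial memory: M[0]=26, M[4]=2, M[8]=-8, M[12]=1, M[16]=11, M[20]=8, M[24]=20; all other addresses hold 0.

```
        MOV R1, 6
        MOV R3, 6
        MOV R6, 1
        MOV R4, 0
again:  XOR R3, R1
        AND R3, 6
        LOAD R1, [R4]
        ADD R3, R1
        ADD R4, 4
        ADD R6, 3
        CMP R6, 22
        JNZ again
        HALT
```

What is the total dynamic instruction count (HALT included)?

61

after MOV R1, 6: R1=6
after MOV R3, 6: R3=6
after MOV R6, 1: R6=1
after MOV R4, 0: R4=0
after XOR R3, R1: R3=6^6=0
after AND R3, 6: R3=0&6=0
after LOAD R1, [R4]: R1=M[0]=26
after ADD R3, R1: R3=0+26=26
after ADD R4, 4: R4=0+4=4
after ADD R6, 3: R6=1+3=4
CMP R6, 22  (cmp 4,22)
JNZ again: taken
after XOR R3, R1: R3=26^26=0
after AND R3, 6: R3=0&6=0
after LOAD R1, [R4]: R1=M[4]=2
after ADD R3, R1: R3=0+2=2
after ADD R4, 4: R4=4+4=8
after ADD R6, 3: R6=4+3=7
CMP R6, 22  (cmp 7,22)
JNZ again: taken
after XOR R3, R1: R3=2^2=0
after AND R3, 6: R3=0&6=0
after LOAD R1, [R4]: R1=M[8]=-8
after ADD R3, R1: R3=0+(-8)=-8
after ADD R4, 4: R4=8+4=12
after ADD R6, 3: R6=7+3=10
CMP R6, 22  (cmp 10,22)
JNZ again: taken
after XOR R3, R1: R3=(-8)^(-8)=0
after AND R3, 6: R3=0&6=0
after LOAD R1, [R4]: R1=M[12]=1
after ADD R3, R1: R3=0+1=1
after ADD R4, 4: R4=12+4=16
after ADD R6, 3: R6=10+3=13
CMP R6, 22  (cmp 13,22)
JNZ again: taken
after XOR R3, R1: R3=1^1=0
after AND R3, 6: R3=0&6=0
after LOAD R1, [R4]: R1=M[16]=11
after ADD R3, R1: R3=0+11=11
after ADD R4, 4: R4=16+4=20
after ADD R6, 3: R6=13+3=16
CMP R6, 22  (cmp 16,22)
JNZ again: taken
after XOR R3, R1: R3=11^11=0
after AND R3, 6: R3=0&6=0
after LOAD R1, [R4]: R1=M[20]=8
after ADD R3, R1: R3=0+8=8
after ADD R4, 4: R4=20+4=24
after ADD R6, 3: R6=16+3=19
CMP R6, 22  (cmp 19,22)
JNZ again: taken
after XOR R3, R1: R3=8^8=0
after AND R3, 6: R3=0&6=0
after LOAD R1, [R4]: R1=M[24]=20
after ADD R3, R1: R3=0+20=20
after ADD R4, 4: R4=24+4=28
after ADD R6, 3: R6=19+3=22
CMP R6, 22  (cmp 22,22)
JNZ again: not taken
halt.
Total executed instructions: 61.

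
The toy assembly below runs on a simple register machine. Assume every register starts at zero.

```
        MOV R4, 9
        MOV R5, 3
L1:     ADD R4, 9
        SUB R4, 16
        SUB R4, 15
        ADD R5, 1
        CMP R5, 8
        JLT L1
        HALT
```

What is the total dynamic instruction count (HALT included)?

after MOV R4, 9: R4=9
after MOV R5, 3: R5=3
after ADD R4, 9: R4=9+9=18
after SUB R4, 16: R4=18-16=2
after SUB R4, 15: R4=2-15=-13
after ADD R5, 1: R5=3+1=4
CMP R5, 8  (cmp 4,8)
JLT L1: taken
after ADD R4, 9: R4=(-13)+9=-4
after SUB R4, 16: R4=(-4)-16=-20
after SUB R4, 15: R4=(-20)-15=-35
after ADD R5, 1: R5=4+1=5
CMP R5, 8  (cmp 5,8)
JLT L1: taken
after ADD R4, 9: R4=(-35)+9=-26
after SUB R4, 16: R4=(-26)-16=-42
after SUB R4, 15: R4=(-42)-15=-57
after ADD R5, 1: R5=5+1=6
CMP R5, 8  (cmp 6,8)
JLT L1: taken
after ADD R4, 9: R4=(-57)+9=-48
after SUB R4, 16: R4=(-48)-16=-64
after SUB R4, 15: R4=(-64)-15=-79
after ADD R5, 1: R5=6+1=7
CMP R5, 8  (cmp 7,8)
JLT L1: taken
after ADD R4, 9: R4=(-79)+9=-70
after SUB R4, 16: R4=(-70)-16=-86
after SUB R4, 15: R4=(-86)-15=-101
after ADD R5, 1: R5=7+1=8
CMP R5, 8  (cmp 8,8)
JLT L1: not taken
halt.
Total executed instructions: 33.

33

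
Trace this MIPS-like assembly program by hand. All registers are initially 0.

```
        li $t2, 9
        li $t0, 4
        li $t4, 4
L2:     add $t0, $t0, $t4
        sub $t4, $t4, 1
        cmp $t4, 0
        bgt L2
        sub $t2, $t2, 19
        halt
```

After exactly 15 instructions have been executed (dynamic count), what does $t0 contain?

$t2=9
$t0=4
$t4=4
$t0=4+4=8
$t4=4-1=3
cmp $t4, 0  (cmp 3,0)
bgt L2: taken
$t0=8+3=11
$t4=3-1=2
cmp $t4, 0  (cmp 2,0)
bgt L2: taken
$t0=11+2=13
$t4=2-1=1
cmp $t4, 0  (cmp 1,0)
bgt L2: taken
After step 15: $t0 = 13.

13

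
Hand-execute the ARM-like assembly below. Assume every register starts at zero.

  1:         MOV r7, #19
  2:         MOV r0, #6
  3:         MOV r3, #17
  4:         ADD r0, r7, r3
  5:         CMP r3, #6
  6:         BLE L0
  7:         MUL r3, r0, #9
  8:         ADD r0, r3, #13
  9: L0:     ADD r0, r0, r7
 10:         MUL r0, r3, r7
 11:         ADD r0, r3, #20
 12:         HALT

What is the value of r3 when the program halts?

324

after MOV r7, #19: r7=19
after MOV r0, #6: r0=6
after MOV r3, #17: r3=17
after ADD r0, r7, r3: r0=19+17=36
CMP r3, #6  (cmp 17,6)
BLE L0: not taken
after MUL r3, r0, #9: r3=36*9=324
after ADD r0, r3, #13: r0=324+13=337
after ADD r0, r0, r7: r0=337+19=356
after MUL r0, r3, r7: r0=324*19=6156
after ADD r0, r3, #20: r0=324+20=344
halt.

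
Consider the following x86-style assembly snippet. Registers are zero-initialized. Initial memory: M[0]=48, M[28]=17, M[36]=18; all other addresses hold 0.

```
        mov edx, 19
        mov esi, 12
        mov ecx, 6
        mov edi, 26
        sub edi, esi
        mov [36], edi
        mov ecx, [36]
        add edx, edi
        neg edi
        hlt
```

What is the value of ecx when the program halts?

after mov edx, 19: edx=19
after mov esi, 12: esi=12
after mov ecx, 6: ecx=6
after mov edi, 26: edi=26
after sub edi, esi: edi=26-12=14
mov [36], edi → M[36]=14
after mov ecx, [36]: ecx=M[36]=14
after add edx, edi: edx=19+14=33
after neg edi: edi=-(14)=-14
halt.

14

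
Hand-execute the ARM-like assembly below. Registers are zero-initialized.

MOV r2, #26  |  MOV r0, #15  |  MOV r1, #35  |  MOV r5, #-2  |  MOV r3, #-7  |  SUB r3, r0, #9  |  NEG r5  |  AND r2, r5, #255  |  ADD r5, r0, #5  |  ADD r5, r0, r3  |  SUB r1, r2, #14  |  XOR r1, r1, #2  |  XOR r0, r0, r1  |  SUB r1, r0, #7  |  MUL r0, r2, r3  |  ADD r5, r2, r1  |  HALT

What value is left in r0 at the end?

12

MOV r2, #26 → r2=26
MOV r0, #15 → r0=15
MOV r1, #35 → r1=35
MOV r5, #-2 → r5=-2
MOV r3, #-7 → r3=-7
SUB r3, r0, #9 → r3=15-9=6
NEG r5 → r5=-(-2)=2
AND r2, r5, #255 → r2=2&255=2
ADD r5, r0, #5 → r5=15+5=20
ADD r5, r0, r3 → r5=15+6=21
SUB r1, r2, #14 → r1=2-14=-12
XOR r1, r1, #2 → r1=(-12)^2=-10
XOR r0, r0, r1 → r0=15^(-10)=-7
SUB r1, r0, #7 → r1=(-7)-7=-14
MUL r0, r2, r3 → r0=2*6=12
ADD r5, r2, r1 → r5=2+(-14)=-12
halt.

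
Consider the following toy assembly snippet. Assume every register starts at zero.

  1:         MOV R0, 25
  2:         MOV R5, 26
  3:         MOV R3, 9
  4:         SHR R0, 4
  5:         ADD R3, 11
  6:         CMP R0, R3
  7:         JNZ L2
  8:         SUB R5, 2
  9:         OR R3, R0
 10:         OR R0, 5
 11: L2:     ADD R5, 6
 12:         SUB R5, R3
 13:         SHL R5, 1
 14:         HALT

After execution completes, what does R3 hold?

20

MOV R0, 25 → R0=25
MOV R5, 26 → R5=26
MOV R3, 9 → R3=9
SHR R0, 4 → R0=25>>4=1
ADD R3, 11 → R3=9+11=20
CMP R0, R3  (cmp 1,20)
JNZ L2: taken
ADD R5, 6 → R5=26+6=32
SUB R5, R3 → R5=32-20=12
SHL R5, 1 → R5=12<<1=24
halt.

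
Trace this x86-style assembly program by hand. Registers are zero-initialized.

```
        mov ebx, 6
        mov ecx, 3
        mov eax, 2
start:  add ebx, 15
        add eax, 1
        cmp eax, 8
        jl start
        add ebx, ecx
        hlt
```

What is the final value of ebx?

99

after mov ebx, 6: ebx=6
after mov ecx, 3: ecx=3
after mov eax, 2: eax=2
after add ebx, 15: ebx=6+15=21
after add eax, 1: eax=2+1=3
cmp eax, 8  (cmp 3,8)
jl start: taken
after add ebx, 15: ebx=21+15=36
after add eax, 1: eax=3+1=4
cmp eax, 8  (cmp 4,8)
jl start: taken
after add ebx, 15: ebx=36+15=51
after add eax, 1: eax=4+1=5
cmp eax, 8  (cmp 5,8)
jl start: taken
after add ebx, 15: ebx=51+15=66
after add eax, 1: eax=5+1=6
cmp eax, 8  (cmp 6,8)
jl start: taken
after add ebx, 15: ebx=66+15=81
after add eax, 1: eax=6+1=7
cmp eax, 8  (cmp 7,8)
jl start: taken
after add ebx, 15: ebx=81+15=96
after add eax, 1: eax=7+1=8
cmp eax, 8  (cmp 8,8)
jl start: not taken
after add ebx, ecx: ebx=96+3=99
halt.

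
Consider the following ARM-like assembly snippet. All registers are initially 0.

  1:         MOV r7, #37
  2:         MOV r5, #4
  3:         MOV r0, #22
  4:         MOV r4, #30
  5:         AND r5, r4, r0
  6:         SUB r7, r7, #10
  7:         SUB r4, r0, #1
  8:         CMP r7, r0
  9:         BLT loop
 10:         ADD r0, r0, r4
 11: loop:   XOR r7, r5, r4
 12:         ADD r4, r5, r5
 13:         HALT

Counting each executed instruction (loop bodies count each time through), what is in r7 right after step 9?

MOV r7, #37 → r7=37
MOV r5, #4 → r5=4
MOV r0, #22 → r0=22
MOV r4, #30 → r4=30
AND r5, r4, r0 → r5=30&22=22
SUB r7, r7, #10 → r7=37-10=27
SUB r4, r0, #1 → r4=22-1=21
CMP r7, r0  (cmp 27,22)
BLT loop: not taken
After step 9: r7 = 27.

27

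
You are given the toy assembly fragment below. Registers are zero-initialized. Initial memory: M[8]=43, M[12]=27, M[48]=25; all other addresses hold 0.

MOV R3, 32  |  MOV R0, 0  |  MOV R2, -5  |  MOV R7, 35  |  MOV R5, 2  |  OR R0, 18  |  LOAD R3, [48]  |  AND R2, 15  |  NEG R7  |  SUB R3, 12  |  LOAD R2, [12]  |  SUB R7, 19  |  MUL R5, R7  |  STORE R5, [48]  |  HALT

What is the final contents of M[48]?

MOV R3, 32 → R3=32
MOV R0, 0 → R0=0
MOV R2, -5 → R2=-5
MOV R7, 35 → R7=35
MOV R5, 2 → R5=2
OR R0, 18 → R0=0|18=18
LOAD R3, [48] → R3=M[48]=25
AND R2, 15 → R2=(-5)&15=11
NEG R7 → R7=-(35)=-35
SUB R3, 12 → R3=25-12=13
LOAD R2, [12] → R2=M[12]=27
SUB R7, 19 → R7=(-35)-19=-54
MUL R5, R7 → R5=2*(-54)=-108
STORE R5, [48] → M[48]=-108
halt.

-108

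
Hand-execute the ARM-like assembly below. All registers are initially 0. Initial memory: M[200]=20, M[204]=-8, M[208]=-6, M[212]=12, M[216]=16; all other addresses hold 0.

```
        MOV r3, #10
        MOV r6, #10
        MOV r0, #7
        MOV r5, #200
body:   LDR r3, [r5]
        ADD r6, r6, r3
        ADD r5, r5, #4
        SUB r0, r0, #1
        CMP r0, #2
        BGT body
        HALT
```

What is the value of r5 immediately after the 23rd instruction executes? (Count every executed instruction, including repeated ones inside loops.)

MOV r3, #10 → r3=10
MOV r6, #10 → r6=10
MOV r0, #7 → r0=7
MOV r5, #200 → r5=200
LDR r3, [r5] → r3=M[200]=20
ADD r6, r6, r3 → r6=10+20=30
ADD r5, r5, #4 → r5=200+4=204
SUB r0, r0, #1 → r0=7-1=6
CMP r0, #2  (cmp 6,2)
BGT body: taken
LDR r3, [r5] → r3=M[204]=-8
ADD r6, r6, r3 → r6=30+(-8)=22
ADD r5, r5, #4 → r5=204+4=208
SUB r0, r0, #1 → r0=6-1=5
CMP r0, #2  (cmp 5,2)
BGT body: taken
LDR r3, [r5] → r3=M[208]=-6
ADD r6, r6, r3 → r6=22+(-6)=16
ADD r5, r5, #4 → r5=208+4=212
SUB r0, r0, #1 → r0=5-1=4
CMP r0, #2  (cmp 4,2)
BGT body: taken
LDR r3, [r5] → r3=M[212]=12
After step 23: r5 = 212.

212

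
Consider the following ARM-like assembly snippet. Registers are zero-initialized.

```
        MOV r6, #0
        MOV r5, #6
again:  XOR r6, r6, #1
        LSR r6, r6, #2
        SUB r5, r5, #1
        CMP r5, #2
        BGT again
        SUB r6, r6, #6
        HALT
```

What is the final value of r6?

after MOV r6, #0: r6=0
after MOV r5, #6: r5=6
after XOR r6, r6, #1: r6=0^1=1
after LSR r6, r6, #2: r6=1>>2=0
after SUB r5, r5, #1: r5=6-1=5
CMP r5, #2  (cmp 5,2)
BGT again: taken
after XOR r6, r6, #1: r6=0^1=1
after LSR r6, r6, #2: r6=1>>2=0
after SUB r5, r5, #1: r5=5-1=4
CMP r5, #2  (cmp 4,2)
BGT again: taken
after XOR r6, r6, #1: r6=0^1=1
after LSR r6, r6, #2: r6=1>>2=0
after SUB r5, r5, #1: r5=4-1=3
CMP r5, #2  (cmp 3,2)
BGT again: taken
after XOR r6, r6, #1: r6=0^1=1
after LSR r6, r6, #2: r6=1>>2=0
after SUB r5, r5, #1: r5=3-1=2
CMP r5, #2  (cmp 2,2)
BGT again: not taken
after SUB r6, r6, #6: r6=0-6=-6
halt.

-6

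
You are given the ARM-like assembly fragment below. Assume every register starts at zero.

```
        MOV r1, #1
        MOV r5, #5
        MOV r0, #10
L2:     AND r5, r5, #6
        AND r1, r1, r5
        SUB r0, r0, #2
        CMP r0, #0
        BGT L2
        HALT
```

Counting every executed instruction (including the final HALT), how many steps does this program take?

r1=1
r5=5
r0=10
r5=5&6=4
r1=1&4=0
r0=10-2=8
CMP r0, #0  (cmp 8,0)
BGT L2: taken
r5=4&6=4
r1=0&4=0
r0=8-2=6
CMP r0, #0  (cmp 6,0)
BGT L2: taken
r5=4&6=4
r1=0&4=0
r0=6-2=4
CMP r0, #0  (cmp 4,0)
BGT L2: taken
r5=4&6=4
r1=0&4=0
r0=4-2=2
CMP r0, #0  (cmp 2,0)
BGT L2: taken
r5=4&6=4
r1=0&4=0
r0=2-2=0
CMP r0, #0  (cmp 0,0)
BGT L2: not taken
halt.
Total executed instructions: 29.

29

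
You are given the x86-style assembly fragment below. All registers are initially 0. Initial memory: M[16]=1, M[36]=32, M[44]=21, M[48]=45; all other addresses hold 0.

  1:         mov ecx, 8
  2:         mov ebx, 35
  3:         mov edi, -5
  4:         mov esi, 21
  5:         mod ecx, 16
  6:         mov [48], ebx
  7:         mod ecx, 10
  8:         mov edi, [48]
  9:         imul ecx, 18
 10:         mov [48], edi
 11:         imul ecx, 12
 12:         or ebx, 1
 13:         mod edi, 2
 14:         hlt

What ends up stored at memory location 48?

mov ecx, 8 → ecx=8
mov ebx, 35 → ebx=35
mov edi, -5 → edi=-5
mov esi, 21 → esi=21
mod ecx, 16 → ecx=8%16=8
mov [48], ebx → M[48]=35
mod ecx, 10 → ecx=8%10=8
mov edi, [48] → edi=M[48]=35
imul ecx, 18 → ecx=8*18=144
mov [48], edi → M[48]=35
imul ecx, 12 → ecx=144*12=1728
or ebx, 1 → ebx=35|1=35
mod edi, 2 → edi=35%2=1
halt.

35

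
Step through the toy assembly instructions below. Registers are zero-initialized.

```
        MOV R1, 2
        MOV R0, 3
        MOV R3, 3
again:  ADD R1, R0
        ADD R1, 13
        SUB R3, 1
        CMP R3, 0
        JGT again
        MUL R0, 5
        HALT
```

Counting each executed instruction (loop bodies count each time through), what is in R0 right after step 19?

15

MOV R1, 2 → R1=2
MOV R0, 3 → R0=3
MOV R3, 3 → R3=3
ADD R1, R0 → R1=2+3=5
ADD R1, 13 → R1=5+13=18
SUB R3, 1 → R3=3-1=2
CMP R3, 0  (cmp 2,0)
JGT again: taken
ADD R1, R0 → R1=18+3=21
ADD R1, 13 → R1=21+13=34
SUB R3, 1 → R3=2-1=1
CMP R3, 0  (cmp 1,0)
JGT again: taken
ADD R1, R0 → R1=34+3=37
ADD R1, 13 → R1=37+13=50
SUB R3, 1 → R3=1-1=0
CMP R3, 0  (cmp 0,0)
JGT again: not taken
MUL R0, 5 → R0=3*5=15
After step 19: R0 = 15.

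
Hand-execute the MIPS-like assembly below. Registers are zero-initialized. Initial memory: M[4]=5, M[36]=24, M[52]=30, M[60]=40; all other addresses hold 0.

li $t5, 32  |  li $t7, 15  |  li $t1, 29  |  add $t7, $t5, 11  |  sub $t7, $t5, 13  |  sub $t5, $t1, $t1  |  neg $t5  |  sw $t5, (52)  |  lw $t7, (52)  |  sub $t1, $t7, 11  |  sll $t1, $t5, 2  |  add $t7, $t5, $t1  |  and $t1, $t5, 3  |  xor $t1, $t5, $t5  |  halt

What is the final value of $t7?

$t5=32
$t7=15
$t1=29
$t7=32+11=43
$t7=32-13=19
$t5=29-29=0
$t5=-(0)=0
sw $t5, (52) → M[52]=0
$t7=M[52]=0
$t1=0-11=-11
$t1=0<<2=0
$t7=0+0=0
$t1=0&3=0
$t1=0^0=0
halt.

0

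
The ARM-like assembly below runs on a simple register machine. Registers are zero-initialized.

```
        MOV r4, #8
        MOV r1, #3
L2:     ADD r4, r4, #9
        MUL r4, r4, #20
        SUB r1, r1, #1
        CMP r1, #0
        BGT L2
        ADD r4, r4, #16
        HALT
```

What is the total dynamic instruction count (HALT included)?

after MOV r4, #8: r4=8
after MOV r1, #3: r1=3
after ADD r4, r4, #9: r4=8+9=17
after MUL r4, r4, #20: r4=17*20=340
after SUB r1, r1, #1: r1=3-1=2
CMP r1, #0  (cmp 2,0)
BGT L2: taken
after ADD r4, r4, #9: r4=340+9=349
after MUL r4, r4, #20: r4=349*20=6980
after SUB r1, r1, #1: r1=2-1=1
CMP r1, #0  (cmp 1,0)
BGT L2: taken
after ADD r4, r4, #9: r4=6980+9=6989
after MUL r4, r4, #20: r4=6989*20=139780
after SUB r1, r1, #1: r1=1-1=0
CMP r1, #0  (cmp 0,0)
BGT L2: not taken
after ADD r4, r4, #16: r4=139780+16=139796
halt.
Total executed instructions: 19.

19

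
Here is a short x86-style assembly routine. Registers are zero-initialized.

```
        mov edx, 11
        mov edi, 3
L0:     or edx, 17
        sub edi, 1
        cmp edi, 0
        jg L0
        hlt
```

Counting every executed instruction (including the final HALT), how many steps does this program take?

edx=11
edi=3
edx=11|17=27
edi=3-1=2
cmp edi, 0  (cmp 2,0)
jg L0: taken
edx=27|17=27
edi=2-1=1
cmp edi, 0  (cmp 1,0)
jg L0: taken
edx=27|17=27
edi=1-1=0
cmp edi, 0  (cmp 0,0)
jg L0: not taken
halt.
Total executed instructions: 15.

15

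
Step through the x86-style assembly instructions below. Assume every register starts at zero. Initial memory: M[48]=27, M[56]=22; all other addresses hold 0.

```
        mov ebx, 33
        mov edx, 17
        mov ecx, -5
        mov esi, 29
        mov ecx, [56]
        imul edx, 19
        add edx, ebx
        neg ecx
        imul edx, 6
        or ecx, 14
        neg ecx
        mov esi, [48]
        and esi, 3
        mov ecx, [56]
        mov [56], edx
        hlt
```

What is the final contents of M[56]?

2136

mov ebx, 33 → ebx=33
mov edx, 17 → edx=17
mov ecx, -5 → ecx=-5
mov esi, 29 → esi=29
mov ecx, [56] → ecx=M[56]=22
imul edx, 19 → edx=17*19=323
add edx, ebx → edx=323+33=356
neg ecx → ecx=-(22)=-22
imul edx, 6 → edx=356*6=2136
or ecx, 14 → ecx=(-22)|14=-18
neg ecx → ecx=-(-18)=18
mov esi, [48] → esi=M[48]=27
and esi, 3 → esi=27&3=3
mov ecx, [56] → ecx=M[56]=22
mov [56], edx → M[56]=2136
halt.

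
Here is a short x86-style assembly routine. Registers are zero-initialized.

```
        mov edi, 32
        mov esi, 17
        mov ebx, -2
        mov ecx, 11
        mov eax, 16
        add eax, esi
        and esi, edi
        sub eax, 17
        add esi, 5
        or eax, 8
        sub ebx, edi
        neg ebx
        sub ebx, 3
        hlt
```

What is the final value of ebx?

mov edi, 32 → edi=32
mov esi, 17 → esi=17
mov ebx, -2 → ebx=-2
mov ecx, 11 → ecx=11
mov eax, 16 → eax=16
add eax, esi → eax=16+17=33
and esi, edi → esi=17&32=0
sub eax, 17 → eax=33-17=16
add esi, 5 → esi=0+5=5
or eax, 8 → eax=16|8=24
sub ebx, edi → ebx=(-2)-32=-34
neg ebx → ebx=-(-34)=34
sub ebx, 3 → ebx=34-3=31
halt.

31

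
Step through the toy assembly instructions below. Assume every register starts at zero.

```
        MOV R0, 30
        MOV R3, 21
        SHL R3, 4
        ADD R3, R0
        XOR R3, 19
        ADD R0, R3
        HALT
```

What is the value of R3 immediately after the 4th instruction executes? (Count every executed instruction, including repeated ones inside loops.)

366

after MOV R0, 30: R0=30
after MOV R3, 21: R3=21
after SHL R3, 4: R3=21<<4=336
after ADD R3, R0: R3=336+30=366
After step 4: R3 = 366.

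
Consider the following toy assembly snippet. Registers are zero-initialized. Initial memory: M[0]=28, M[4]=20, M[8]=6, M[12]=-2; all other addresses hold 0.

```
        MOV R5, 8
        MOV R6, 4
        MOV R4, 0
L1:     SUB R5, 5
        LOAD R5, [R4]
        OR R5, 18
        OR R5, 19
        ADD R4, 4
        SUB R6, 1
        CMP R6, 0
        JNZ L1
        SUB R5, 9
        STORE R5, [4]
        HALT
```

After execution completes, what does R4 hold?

MOV R5, 8 → R5=8
MOV R6, 4 → R6=4
MOV R4, 0 → R4=0
SUB R5, 5 → R5=8-5=3
LOAD R5, [R4] → R5=M[0]=28
OR R5, 18 → R5=28|18=30
OR R5, 19 → R5=30|19=31
ADD R4, 4 → R4=0+4=4
SUB R6, 1 → R6=4-1=3
CMP R6, 0  (cmp 3,0)
JNZ L1: taken
SUB R5, 5 → R5=31-5=26
LOAD R5, [R4] → R5=M[4]=20
OR R5, 18 → R5=20|18=22
OR R5, 19 → R5=22|19=23
ADD R4, 4 → R4=4+4=8
SUB R6, 1 → R6=3-1=2
CMP R6, 0  (cmp 2,0)
JNZ L1: taken
SUB R5, 5 → R5=23-5=18
LOAD R5, [R4] → R5=M[8]=6
OR R5, 18 → R5=6|18=22
OR R5, 19 → R5=22|19=23
ADD R4, 4 → R4=8+4=12
SUB R6, 1 → R6=2-1=1
CMP R6, 0  (cmp 1,0)
JNZ L1: taken
SUB R5, 5 → R5=23-5=18
LOAD R5, [R4] → R5=M[12]=-2
OR R5, 18 → R5=(-2)|18=-2
OR R5, 19 → R5=(-2)|19=-1
ADD R4, 4 → R4=12+4=16
SUB R6, 1 → R6=1-1=0
CMP R6, 0  (cmp 0,0)
JNZ L1: not taken
SUB R5, 9 → R5=(-1)-9=-10
STORE R5, [4] → M[4]=-10
halt.

16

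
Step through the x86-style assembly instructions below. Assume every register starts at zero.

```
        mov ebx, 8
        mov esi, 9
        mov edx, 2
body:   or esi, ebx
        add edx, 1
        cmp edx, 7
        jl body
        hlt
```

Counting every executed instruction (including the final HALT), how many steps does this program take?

24

mov ebx, 8 → ebx=8
mov esi, 9 → esi=9
mov edx, 2 → edx=2
or esi, ebx → esi=9|8=9
add edx, 1 → edx=2+1=3
cmp edx, 7  (cmp 3,7)
jl body: taken
or esi, ebx → esi=9|8=9
add edx, 1 → edx=3+1=4
cmp edx, 7  (cmp 4,7)
jl body: taken
or esi, ebx → esi=9|8=9
add edx, 1 → edx=4+1=5
cmp edx, 7  (cmp 5,7)
jl body: taken
or esi, ebx → esi=9|8=9
add edx, 1 → edx=5+1=6
cmp edx, 7  (cmp 6,7)
jl body: taken
or esi, ebx → esi=9|8=9
add edx, 1 → edx=6+1=7
cmp edx, 7  (cmp 7,7)
jl body: not taken
halt.
Total executed instructions: 24.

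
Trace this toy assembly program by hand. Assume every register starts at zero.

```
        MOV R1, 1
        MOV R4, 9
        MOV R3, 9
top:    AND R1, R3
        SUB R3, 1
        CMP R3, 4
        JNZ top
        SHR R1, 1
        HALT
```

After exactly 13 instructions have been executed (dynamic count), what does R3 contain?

after MOV R1, 1: R1=1
after MOV R4, 9: R4=9
after MOV R3, 9: R3=9
after AND R1, R3: R1=1&9=1
after SUB R3, 1: R3=9-1=8
CMP R3, 4  (cmp 8,4)
JNZ top: taken
after AND R1, R3: R1=1&8=0
after SUB R3, 1: R3=8-1=7
CMP R3, 4  (cmp 7,4)
JNZ top: taken
after AND R1, R3: R1=0&7=0
after SUB R3, 1: R3=7-1=6
After step 13: R3 = 6.

6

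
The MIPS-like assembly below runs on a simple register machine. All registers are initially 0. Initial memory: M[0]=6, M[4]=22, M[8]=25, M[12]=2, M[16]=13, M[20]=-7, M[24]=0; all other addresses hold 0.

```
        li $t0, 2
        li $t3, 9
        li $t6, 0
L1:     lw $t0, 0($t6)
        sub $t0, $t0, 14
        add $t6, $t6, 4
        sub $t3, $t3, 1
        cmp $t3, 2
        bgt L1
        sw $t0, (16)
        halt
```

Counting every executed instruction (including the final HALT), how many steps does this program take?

$t0=2
$t3=9
$t6=0
$t0=M[0]=6
$t0=6-14=-8
$t6=0+4=4
$t3=9-1=8
cmp $t3, 2  (cmp 8,2)
bgt L1: taken
$t0=M[4]=22
$t0=22-14=8
$t6=4+4=8
$t3=8-1=7
cmp $t3, 2  (cmp 7,2)
bgt L1: taken
$t0=M[8]=25
$t0=25-14=11
$t6=8+4=12
$t3=7-1=6
cmp $t3, 2  (cmp 6,2)
bgt L1: taken
$t0=M[12]=2
$t0=2-14=-12
$t6=12+4=16
$t3=6-1=5
cmp $t3, 2  (cmp 5,2)
bgt L1: taken
$t0=M[16]=13
$t0=13-14=-1
$t6=16+4=20
$t3=5-1=4
cmp $t3, 2  (cmp 4,2)
bgt L1: taken
$t0=M[20]=-7
$t0=(-7)-14=-21
$t6=20+4=24
$t3=4-1=3
cmp $t3, 2  (cmp 3,2)
bgt L1: taken
$t0=M[24]=0
$t0=0-14=-14
$t6=24+4=28
$t3=3-1=2
cmp $t3, 2  (cmp 2,2)
bgt L1: not taken
sw $t0, (16) → M[16]=-14
halt.
Total executed instructions: 47.

47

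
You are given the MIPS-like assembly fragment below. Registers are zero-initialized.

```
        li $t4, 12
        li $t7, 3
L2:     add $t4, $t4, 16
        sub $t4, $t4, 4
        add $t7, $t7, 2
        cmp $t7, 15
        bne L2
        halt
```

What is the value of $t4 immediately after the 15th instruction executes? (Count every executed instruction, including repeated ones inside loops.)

li $t4, 12 → $t4=12
li $t7, 3 → $t7=3
add $t4, $t4, 16 → $t4=12+16=28
sub $t4, $t4, 4 → $t4=28-4=24
add $t7, $t7, 2 → $t7=3+2=5
cmp $t7, 15  (cmp 5,15)
bne L2: taken
add $t4, $t4, 16 → $t4=24+16=40
sub $t4, $t4, 4 → $t4=40-4=36
add $t7, $t7, 2 → $t7=5+2=7
cmp $t7, 15  (cmp 7,15)
bne L2: taken
add $t4, $t4, 16 → $t4=36+16=52
sub $t4, $t4, 4 → $t4=52-4=48
add $t7, $t7, 2 → $t7=7+2=9
After step 15: $t4 = 48.

48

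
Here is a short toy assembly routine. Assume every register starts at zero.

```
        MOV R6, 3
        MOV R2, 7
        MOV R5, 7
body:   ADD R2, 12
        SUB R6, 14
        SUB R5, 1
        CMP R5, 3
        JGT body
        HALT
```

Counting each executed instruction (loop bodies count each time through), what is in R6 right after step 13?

-25

MOV R6, 3 → R6=3
MOV R2, 7 → R2=7
MOV R5, 7 → R5=7
ADD R2, 12 → R2=7+12=19
SUB R6, 14 → R6=3-14=-11
SUB R5, 1 → R5=7-1=6
CMP R5, 3  (cmp 6,3)
JGT body: taken
ADD R2, 12 → R2=19+12=31
SUB R6, 14 → R6=(-11)-14=-25
SUB R5, 1 → R5=6-1=5
CMP R5, 3  (cmp 5,3)
JGT body: taken
After step 13: R6 = -25.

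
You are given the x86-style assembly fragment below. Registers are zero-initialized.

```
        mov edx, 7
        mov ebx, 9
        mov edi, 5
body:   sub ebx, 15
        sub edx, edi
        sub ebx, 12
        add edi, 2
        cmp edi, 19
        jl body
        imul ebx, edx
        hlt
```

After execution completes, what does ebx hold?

12600

mov edx, 7 → edx=7
mov ebx, 9 → ebx=9
mov edi, 5 → edi=5
sub ebx, 15 → ebx=9-15=-6
sub edx, edi → edx=7-5=2
sub ebx, 12 → ebx=(-6)-12=-18
add edi, 2 → edi=5+2=7
cmp edi, 19  (cmp 7,19)
jl body: taken
sub ebx, 15 → ebx=(-18)-15=-33
sub edx, edi → edx=2-7=-5
sub ebx, 12 → ebx=(-33)-12=-45
add edi, 2 → edi=7+2=9
cmp edi, 19  (cmp 9,19)
jl body: taken
sub ebx, 15 → ebx=(-45)-15=-60
sub edx, edi → edx=(-5)-9=-14
sub ebx, 12 → ebx=(-60)-12=-72
add edi, 2 → edi=9+2=11
cmp edi, 19  (cmp 11,19)
jl body: taken
sub ebx, 15 → ebx=(-72)-15=-87
sub edx, edi → edx=(-14)-11=-25
sub ebx, 12 → ebx=(-87)-12=-99
add edi, 2 → edi=11+2=13
cmp edi, 19  (cmp 13,19)
jl body: taken
sub ebx, 15 → ebx=(-99)-15=-114
sub edx, edi → edx=(-25)-13=-38
sub ebx, 12 → ebx=(-114)-12=-126
add edi, 2 → edi=13+2=15
cmp edi, 19  (cmp 15,19)
jl body: taken
sub ebx, 15 → ebx=(-126)-15=-141
sub edx, edi → edx=(-38)-15=-53
sub ebx, 12 → ebx=(-141)-12=-153
add edi, 2 → edi=15+2=17
cmp edi, 19  (cmp 17,19)
jl body: taken
sub ebx, 15 → ebx=(-153)-15=-168
sub edx, edi → edx=(-53)-17=-70
sub ebx, 12 → ebx=(-168)-12=-180
add edi, 2 → edi=17+2=19
cmp edi, 19  (cmp 19,19)
jl body: not taken
imul ebx, edx → ebx=(-180)*(-70)=12600
halt.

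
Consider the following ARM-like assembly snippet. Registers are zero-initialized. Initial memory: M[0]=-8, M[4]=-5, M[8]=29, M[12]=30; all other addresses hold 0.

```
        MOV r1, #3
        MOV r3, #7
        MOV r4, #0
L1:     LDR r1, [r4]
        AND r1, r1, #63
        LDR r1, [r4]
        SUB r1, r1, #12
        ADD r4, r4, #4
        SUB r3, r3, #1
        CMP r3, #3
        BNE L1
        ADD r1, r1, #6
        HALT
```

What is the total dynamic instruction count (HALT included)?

after MOV r1, #3: r1=3
after MOV r3, #7: r3=7
after MOV r4, #0: r4=0
after LDR r1, [r4]: r1=M[0]=-8
after AND r1, r1, #63: r1=(-8)&63=56
after LDR r1, [r4]: r1=M[0]=-8
after SUB r1, r1, #12: r1=(-8)-12=-20
after ADD r4, r4, #4: r4=0+4=4
after SUB r3, r3, #1: r3=7-1=6
CMP r3, #3  (cmp 6,3)
BNE L1: taken
after LDR r1, [r4]: r1=M[4]=-5
after AND r1, r1, #63: r1=(-5)&63=59
after LDR r1, [r4]: r1=M[4]=-5
after SUB r1, r1, #12: r1=(-5)-12=-17
after ADD r4, r4, #4: r4=4+4=8
after SUB r3, r3, #1: r3=6-1=5
CMP r3, #3  (cmp 5,3)
BNE L1: taken
after LDR r1, [r4]: r1=M[8]=29
after AND r1, r1, #63: r1=29&63=29
after LDR r1, [r4]: r1=M[8]=29
after SUB r1, r1, #12: r1=29-12=17
after ADD r4, r4, #4: r4=8+4=12
after SUB r3, r3, #1: r3=5-1=4
CMP r3, #3  (cmp 4,3)
BNE L1: taken
after LDR r1, [r4]: r1=M[12]=30
after AND r1, r1, #63: r1=30&63=30
after LDR r1, [r4]: r1=M[12]=30
after SUB r1, r1, #12: r1=30-12=18
after ADD r4, r4, #4: r4=12+4=16
after SUB r3, r3, #1: r3=4-1=3
CMP r3, #3  (cmp 3,3)
BNE L1: not taken
after ADD r1, r1, #6: r1=18+6=24
halt.
Total executed instructions: 37.

37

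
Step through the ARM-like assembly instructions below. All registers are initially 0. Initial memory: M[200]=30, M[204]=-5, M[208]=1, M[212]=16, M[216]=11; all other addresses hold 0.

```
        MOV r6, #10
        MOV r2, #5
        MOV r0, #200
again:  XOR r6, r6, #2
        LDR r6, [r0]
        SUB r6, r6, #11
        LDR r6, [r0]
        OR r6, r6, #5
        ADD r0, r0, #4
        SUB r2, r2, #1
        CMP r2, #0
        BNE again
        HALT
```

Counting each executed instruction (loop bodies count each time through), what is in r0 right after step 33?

212

MOV r6, #10 → r6=10
MOV r2, #5 → r2=5
MOV r0, #200 → r0=200
XOR r6, r6, #2 → r6=10^2=8
LDR r6, [r0] → r6=M[200]=30
SUB r6, r6, #11 → r6=30-11=19
LDR r6, [r0] → r6=M[200]=30
OR r6, r6, #5 → r6=30|5=31
ADD r0, r0, #4 → r0=200+4=204
SUB r2, r2, #1 → r2=5-1=4
CMP r2, #0  (cmp 4,0)
BNE again: taken
XOR r6, r6, #2 → r6=31^2=29
LDR r6, [r0] → r6=M[204]=-5
SUB r6, r6, #11 → r6=(-5)-11=-16
LDR r6, [r0] → r6=M[204]=-5
OR r6, r6, #5 → r6=(-5)|5=-1
ADD r0, r0, #4 → r0=204+4=208
SUB r2, r2, #1 → r2=4-1=3
CMP r2, #0  (cmp 3,0)
BNE again: taken
XOR r6, r6, #2 → r6=(-1)^2=-3
LDR r6, [r0] → r6=M[208]=1
SUB r6, r6, #11 → r6=1-11=-10
LDR r6, [r0] → r6=M[208]=1
OR r6, r6, #5 → r6=1|5=5
ADD r0, r0, #4 → r0=208+4=212
SUB r2, r2, #1 → r2=3-1=2
CMP r2, #0  (cmp 2,0)
BNE again: taken
XOR r6, r6, #2 → r6=5^2=7
LDR r6, [r0] → r6=M[212]=16
SUB r6, r6, #11 → r6=16-11=5
After step 33: r0 = 212.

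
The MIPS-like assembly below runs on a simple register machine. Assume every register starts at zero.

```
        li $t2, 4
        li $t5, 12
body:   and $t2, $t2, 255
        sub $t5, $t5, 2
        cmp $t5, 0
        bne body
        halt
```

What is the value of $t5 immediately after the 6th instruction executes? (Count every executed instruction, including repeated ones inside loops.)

li $t2, 4 → $t2=4
li $t5, 12 → $t5=12
and $t2, $t2, 255 → $t2=4&255=4
sub $t5, $t5, 2 → $t5=12-2=10
cmp $t5, 0  (cmp 10,0)
bne body: taken
After step 6: $t5 = 10.

10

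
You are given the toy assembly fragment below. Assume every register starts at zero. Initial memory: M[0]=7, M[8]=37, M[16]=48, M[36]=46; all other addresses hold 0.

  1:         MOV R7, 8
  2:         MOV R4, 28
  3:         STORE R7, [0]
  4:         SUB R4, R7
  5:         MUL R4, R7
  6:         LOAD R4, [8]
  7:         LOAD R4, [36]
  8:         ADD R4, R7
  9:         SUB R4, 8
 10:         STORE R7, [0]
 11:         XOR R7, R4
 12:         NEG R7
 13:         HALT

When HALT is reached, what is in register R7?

MOV R7, 8 → R7=8
MOV R4, 28 → R4=28
STORE R7, [0] → M[0]=8
SUB R4, R7 → R4=28-8=20
MUL R4, R7 → R4=20*8=160
LOAD R4, [8] → R4=M[8]=37
LOAD R4, [36] → R4=M[36]=46
ADD R4, R7 → R4=46+8=54
SUB R4, 8 → R4=54-8=46
STORE R7, [0] → M[0]=8
XOR R7, R4 → R7=8^46=38
NEG R7 → R7=-(38)=-38
halt.

-38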